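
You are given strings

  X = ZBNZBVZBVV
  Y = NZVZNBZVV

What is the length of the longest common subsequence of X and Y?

Let dp[i][j] be the LCS length of the first i characters of X and the first j characters of Y. dp[i][j] = dp[i-1][j-1]+1 when the i-th and j-th characters match, else max(dp[i-1][j], dp[i][j-1]).
    ·  N  Z  V  Z  N  B  Z  V  V
 ·  0  0  0  0  0  0  0  0  0  0
 Z  0  0  1  1  1  1  1  1  1  1
 B  0  0  1  1  1  1  2  2  2  2
 N  0  1  1  1  1  2  2  2  2  2
 Z  0  1  2  2  2  2  2  3  3  3
 B  0  1  2  2  2  2  3  3  3  3
 V  0  1  2  3  3  3  3  3  4  4
 Z  0  1  2  3  4  4  4  4  4  4
 B  0  1  2  3  4  4  5  5  5  5
 V  0  1  2  3  4  4  5  5  6  6
 V  0  1  2  3  4  4  5  5  6  7
dp[10][9] = 7. One LCS (by backtracking along matches): NZVZBVV.

7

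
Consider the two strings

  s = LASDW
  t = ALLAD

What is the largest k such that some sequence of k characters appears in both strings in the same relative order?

Let dp[i][j] be the LCS length of the first i characters of s and the first j characters of t. dp[i][j] = dp[i-1][j-1]+1 when the i-th and j-th characters match, else max(dp[i-1][j], dp[i][j-1]).
    ·  A  L  L  A  D
 ·  0  0  0  0  0  0
 L  0  0  1  1  1  1
 A  0  1  1  1  2  2
 S  0  1  1  1  2  2
 D  0  1  1  1  2  3
 W  0  1  1  1  2  3
dp[5][5] = 3. One LCS (by backtracking along matches): LAD.

3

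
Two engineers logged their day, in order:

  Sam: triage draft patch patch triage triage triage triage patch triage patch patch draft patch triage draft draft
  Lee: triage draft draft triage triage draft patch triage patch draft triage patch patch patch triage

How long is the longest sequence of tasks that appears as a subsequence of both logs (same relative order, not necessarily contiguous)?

11

Match triage at Sam[1]=Lee[1]; then draft at Sam[2]=Lee[3]; then triage at Sam[5]=Lee[4]; then triage at Sam[6]=Lee[5]; then triage at Sam[8]=Lee[8]; then patch at Sam[9]=Lee[9]; then triage at Sam[10]=Lee[11]; then patch at Sam[11]=Lee[12]; then patch at Sam[12]=Lee[13]; then patch at Sam[14]=Lee[14]; then triage at Sam[15]=Lee[15] — 11 tasks in the same relative order in both, and the DP table's final entry dp[17][15] is also 11, so no common subsequence is longer.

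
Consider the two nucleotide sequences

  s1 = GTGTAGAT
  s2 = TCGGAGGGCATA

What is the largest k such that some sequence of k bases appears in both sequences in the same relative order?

6

Let dp[i][j] be the LCS length of the first i bases of s1 and the first j bases of s2. dp[i][j] = dp[i-1][j-1]+1 when the i-th and j-th bases match, else max(dp[i-1][j], dp[i][j-1]).
    ·  T  C  G  G  A  G  G  G  C  A  T  A
 ·  0  0  0  0  0  0  0  0  0  0  0  0  0
 G  0  0  0  1  1  1  1  1  1  1  1  1  1
 T  0  1  1  1  1  1  1  1  1  1  1  2  2
 G  0  1  1  2  2  2  2  2  2  2  2  2  2
 T  0  1  1  2  2  2  2  2  2  2  2  3  3
 A  0  1  1  2  2  3  3  3  3  3  3  3  4
 G  0  1  1  2  3  3  4  4  4  4  4  4  4
 A  0  1  1  2  3  4  4  4  4  4  5  5  5
 T  0  1  1  2  3  4  4  4  4  4  5  6  6
dp[8][12] = 6. One LCS (by backtracking along matches): GGAGAT.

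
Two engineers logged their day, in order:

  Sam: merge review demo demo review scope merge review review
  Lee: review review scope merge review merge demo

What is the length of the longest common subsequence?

One common subsequence of length 5: review at Sam[2]=Lee[1] → review at Sam[5]=Lee[2] → scope at Sam[6]=Lee[3] → merge at Sam[7]=Lee[4] → review at Sam[8]=Lee[5]. dp[9][7] = 5 confirms this is the maximum.

5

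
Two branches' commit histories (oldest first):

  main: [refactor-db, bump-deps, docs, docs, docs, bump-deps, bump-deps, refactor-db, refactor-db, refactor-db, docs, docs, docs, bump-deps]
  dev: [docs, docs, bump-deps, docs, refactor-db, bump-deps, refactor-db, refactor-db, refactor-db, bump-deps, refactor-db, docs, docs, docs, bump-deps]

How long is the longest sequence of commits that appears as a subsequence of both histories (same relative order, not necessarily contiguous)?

Pick docs (main #3, dev #1), docs (main #4, dev #2), docs (main #5, dev #4), bump-deps (main #6, dev #6), refactor-db (main #8, dev #8), refactor-db (main #9, dev #9), refactor-db (main #10, dev #11), docs (main #11, dev #12), docs (main #12, dev #13), docs (main #13, dev #14), bump-deps (main #14, dev #15); all 11 commits appear in both, in order. dp[14][15] = 11 confirms this is the maximum.

11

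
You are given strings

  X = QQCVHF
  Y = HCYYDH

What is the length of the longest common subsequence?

Pick C at X[3]=Y[2], H at X[5]=Y[6]; all 2 characters appear in both, in order. The LCS DP gives dp[6][6] = 2, so this is optimal.

2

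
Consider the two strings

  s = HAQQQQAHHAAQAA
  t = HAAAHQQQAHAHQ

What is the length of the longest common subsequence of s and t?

9

Match H at s[1]=t[1]; then A at s[2]=t[4]; then Q at s[4]=t[6]; then Q at s[5]=t[7]; then Q at s[6]=t[8]; then A at s[7]=t[9]; then H at s[8]=t[10]; then H at s[9]=t[12]; then Q at s[12]=t[13] — 9 characters in the same relative order in both. Since dp[14][13] = 9, nothing longer is possible.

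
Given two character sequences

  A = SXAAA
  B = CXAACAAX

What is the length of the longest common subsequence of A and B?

One common subsequence of length 4: X (A #2, B #2), then A (A #3, B #4), then A (A #4, B #6), then A (A #5, B #7), and the DP table's final entry dp[5][8] is also 4, so no common subsequence is longer.

4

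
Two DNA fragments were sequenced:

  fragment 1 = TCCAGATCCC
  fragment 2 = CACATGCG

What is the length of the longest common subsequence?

5

Match C [2,1]; then C [3,3]; then A [4,4]; then G [5,6]; then C [8,7] — 5 bases in the same relative order in both. The LCS DP gives dp[10][8] = 5, so this is optimal.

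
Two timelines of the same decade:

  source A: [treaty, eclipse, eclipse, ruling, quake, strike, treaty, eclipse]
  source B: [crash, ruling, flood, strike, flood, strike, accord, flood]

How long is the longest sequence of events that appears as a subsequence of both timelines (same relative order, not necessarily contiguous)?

2

Taking ruling at source A[4]=source B[2]; then strike at source A[6]=source B[6] gives a common subsequence of length 2. Since dp[8][8] = 2, nothing longer is possible.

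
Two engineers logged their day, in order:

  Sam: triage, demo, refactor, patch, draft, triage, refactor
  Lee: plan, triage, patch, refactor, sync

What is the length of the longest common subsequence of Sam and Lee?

Taking triage (Sam #1, Lee #2) → patch (Sam #4, Lee #3) → refactor (Sam #7, Lee #4) gives a common subsequence of length 3. Since dp[7][5] = 3, nothing longer is possible.

3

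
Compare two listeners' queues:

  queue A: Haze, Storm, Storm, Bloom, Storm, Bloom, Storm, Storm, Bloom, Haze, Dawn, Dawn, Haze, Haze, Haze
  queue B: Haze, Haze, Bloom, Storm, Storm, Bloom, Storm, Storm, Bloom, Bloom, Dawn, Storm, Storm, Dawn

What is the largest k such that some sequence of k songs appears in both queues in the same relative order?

One common subsequence of length 9: Haze [1,2], Storm [2,4], Storm [3,5], Bloom [4,6], Storm [5,8], Bloom [6,10], Storm [7,12], Storm [8,13], Dawn [12,14]. Since dp[15][14] = 9, nothing longer is possible.

9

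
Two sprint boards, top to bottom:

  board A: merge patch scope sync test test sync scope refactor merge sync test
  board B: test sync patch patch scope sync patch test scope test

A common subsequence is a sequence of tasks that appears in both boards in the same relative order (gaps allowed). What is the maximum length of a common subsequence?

6

Pick patch (board A #2, board B #4), then scope (board A #3, board B #5), then sync (board A #4, board B #6), then test (board A #6, board B #8), then scope (board A #8, board B #9), then test (board A #12, board B #10); all 6 tasks appear in both, in order. dp[12][10] = 6 confirms this is the maximum.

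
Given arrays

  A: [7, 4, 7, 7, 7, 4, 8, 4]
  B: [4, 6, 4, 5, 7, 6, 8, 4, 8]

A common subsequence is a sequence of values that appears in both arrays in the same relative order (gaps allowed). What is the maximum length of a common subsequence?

Pick 4 [2,3], then 7 [3,5], then 4 [6,8], then 8 [7,9]; all 4 values appear in both, in order. dp[8][9] = 4 confirms this is the maximum.

4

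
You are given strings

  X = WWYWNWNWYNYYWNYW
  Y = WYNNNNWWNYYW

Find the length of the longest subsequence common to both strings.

9

Match W at X[2]=Y[1]; then Y at X[3]=Y[2]; then N at X[5]=Y[6]; then W at X[6]=Y[7]; then W at X[8]=Y[8]; then N at X[10]=Y[9]; then Y at X[12]=Y[10]; then Y at X[15]=Y[11]; then W at X[16]=Y[12] — 9 characters in the same relative order in both. The LCS DP gives dp[16][12] = 9, so this is optimal.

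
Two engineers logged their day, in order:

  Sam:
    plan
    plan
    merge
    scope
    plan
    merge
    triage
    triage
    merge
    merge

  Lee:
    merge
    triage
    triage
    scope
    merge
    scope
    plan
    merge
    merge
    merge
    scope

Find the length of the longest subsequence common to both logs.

6

Pick merge at Sam[3]=Lee[5], then scope at Sam[4]=Lee[6], then plan at Sam[5]=Lee[7], then merge at Sam[6]=Lee[8], then merge at Sam[9]=Lee[9], then merge at Sam[10]=Lee[10]; all 6 tasks appear in both, in order. dp[10][11] = 6 confirms this is the maximum.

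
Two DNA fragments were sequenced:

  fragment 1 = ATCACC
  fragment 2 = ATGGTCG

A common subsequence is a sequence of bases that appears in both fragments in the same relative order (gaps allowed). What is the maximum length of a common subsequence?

One common subsequence of length 3: A (fragment 1 #1, fragment 2 #1), T (fragment 1 #2, fragment 2 #5), C (fragment 1 #3, fragment 2 #6), and the DP table's final entry dp[6][7] is also 3, so no common subsequence is longer.

3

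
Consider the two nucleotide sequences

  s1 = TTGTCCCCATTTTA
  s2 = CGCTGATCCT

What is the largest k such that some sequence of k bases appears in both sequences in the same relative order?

Match T [2,4], then G [3,5], then T [4,7], then C [7,8], then C [8,9], then T [13,10] — 6 bases in the same relative order in both. Since dp[14][10] = 6, nothing longer is possible.

6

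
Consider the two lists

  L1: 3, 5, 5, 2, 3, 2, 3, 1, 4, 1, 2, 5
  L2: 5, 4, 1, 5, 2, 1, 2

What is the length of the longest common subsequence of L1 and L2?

Taking 5 (L1 #2, L2 #1) → 5 (L1 #3, L2 #4) → 2 (L1 #6, L2 #5) → 1 (L1 #10, L2 #6) → 2 (L1 #11, L2 #7) gives a common subsequence of length 5. The LCS DP gives dp[12][7] = 5, so this is optimal.

5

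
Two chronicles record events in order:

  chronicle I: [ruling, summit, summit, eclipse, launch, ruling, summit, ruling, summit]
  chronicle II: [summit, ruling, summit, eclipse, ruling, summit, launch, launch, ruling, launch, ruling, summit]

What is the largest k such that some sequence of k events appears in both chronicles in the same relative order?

7

One common subsequence of length 7: ruling [1,2], then summit [2,3], then summit [3,6], then launch [5,8], then ruling [6,9], then ruling [8,11], then summit [9,12], and the DP table's final entry dp[9][12] is also 7, so no common subsequence is longer.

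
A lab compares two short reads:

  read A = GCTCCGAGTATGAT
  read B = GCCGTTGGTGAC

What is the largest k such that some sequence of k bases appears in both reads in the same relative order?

8

Taking G [1,1], then C [2,3], then T [3,6], then G [6,7], then G [8,8], then T [11,9], then G [12,10], then A [13,11] gives a common subsequence of length 8. Since dp[14][12] = 8, nothing longer is possible.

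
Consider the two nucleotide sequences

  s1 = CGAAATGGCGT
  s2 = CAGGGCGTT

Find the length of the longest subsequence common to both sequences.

One common subsequence of length 7: C [1,1]; then G [2,3]; then G [7,4]; then G [8,5]; then C [9,6]; then G [10,7]; then T [11,9], and the DP table's final entry dp[11][9] is also 7, so no common subsequence is longer.

7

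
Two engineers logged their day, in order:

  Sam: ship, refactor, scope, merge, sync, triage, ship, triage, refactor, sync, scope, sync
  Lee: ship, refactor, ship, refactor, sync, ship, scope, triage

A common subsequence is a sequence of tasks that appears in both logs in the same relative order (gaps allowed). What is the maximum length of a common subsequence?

Match ship at Sam[1]=Lee[1], refactor at Sam[2]=Lee[2], ship at Sam[7]=Lee[3], refactor at Sam[9]=Lee[4], sync at Sam[10]=Lee[5], scope at Sam[11]=Lee[7] — 6 tasks in the same relative order in both, and the DP table's final entry dp[12][8] is also 6, so no common subsequence is longer.

6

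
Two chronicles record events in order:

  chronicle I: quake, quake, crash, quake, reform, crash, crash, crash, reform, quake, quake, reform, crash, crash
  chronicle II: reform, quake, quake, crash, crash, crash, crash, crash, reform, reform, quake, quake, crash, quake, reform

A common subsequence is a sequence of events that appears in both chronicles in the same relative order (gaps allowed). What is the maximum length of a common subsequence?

10

Taking quake [1,2] → quake [2,3] → crash [3,5] → crash [6,6] → crash [7,7] → crash [8,8] → reform [9,10] → quake [10,12] → quake [11,14] → reform [12,15] gives a common subsequence of length 10. Since dp[14][15] = 10, nothing longer is possible.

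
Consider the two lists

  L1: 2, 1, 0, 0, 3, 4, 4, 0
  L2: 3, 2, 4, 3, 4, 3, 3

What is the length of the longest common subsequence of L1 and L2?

3

Taking 2 (L1 #1, L2 #2), then 3 (L1 #5, L2 #4), then 4 (L1 #6, L2 #5) gives a common subsequence of length 3. Since dp[8][7] = 3, nothing longer is possible.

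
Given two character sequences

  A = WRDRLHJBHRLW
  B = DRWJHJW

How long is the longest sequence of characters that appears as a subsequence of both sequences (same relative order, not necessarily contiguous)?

Taking D at A[3]=B[1]; then R at A[4]=B[2]; then H at A[6]=B[5]; then J at A[7]=B[6]; then W at A[12]=B[7] gives a common subsequence of length 5. Since dp[12][7] = 5, nothing longer is possible.

5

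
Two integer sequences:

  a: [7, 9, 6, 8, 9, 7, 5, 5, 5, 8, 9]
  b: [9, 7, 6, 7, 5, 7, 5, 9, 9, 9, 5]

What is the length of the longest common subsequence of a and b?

6

Let dp[i][j] be the LCS length of the first i values of a and the first j values of b. dp[i][j] = dp[i-1][j-1]+1 when the i-th and j-th values match, else max(dp[i-1][j], dp[i][j-1]).
    ·  9  7  6  7  5  7  5  9  9  9  5
 ·  0  0  0  0  0  0  0  0  0  0  0  0
 7  0  0  1  1  1  1  1  1  1  1  1  1
 9  0  1  1  1  1  1  1  1  2  2  2  2
 6  0  1  1  2  2  2  2  2  2  2  2  2
 8  0  1  1  2  2  2  2  2  2  2  2  2
 9  0  1  1  2  2  2  2  2  3  3  3  3
 7  0  1  2  2  3  3  3  3  3  3  3  3
 5  0  1  2  2  3  4  4  4  4  4  4  4
 5  0  1  2  2  3  4  4  5  5  5  5  5
 5  0  1  2  2  3  4  4  5  5  5  5  6
 8  0  1  2  2  3  4  4  5  5  5  5  6
 9  0  1  2  2  3  4  4  5  6  6  6  6
dp[11][11] = 6. One LCS (by backtracking along matches): 7, 6, 7, 5, 5, 5.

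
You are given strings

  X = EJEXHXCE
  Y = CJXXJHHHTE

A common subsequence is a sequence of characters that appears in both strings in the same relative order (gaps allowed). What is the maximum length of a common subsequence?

Taking J [2,2], X [4,4], H [5,8], E [8,10] gives a common subsequence of length 4. dp[8][10] = 4 confirms this is the maximum.

4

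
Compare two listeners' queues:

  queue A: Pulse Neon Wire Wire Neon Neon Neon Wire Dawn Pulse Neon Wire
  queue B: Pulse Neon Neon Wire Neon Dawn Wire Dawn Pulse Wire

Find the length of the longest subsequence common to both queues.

One common subsequence of length 8: Pulse at queue A[1]=queue B[1]; then Neon at queue A[2]=queue B[3]; then Wire at queue A[4]=queue B[4]; then Neon at queue A[5]=queue B[5]; then Wire at queue A[8]=queue B[7]; then Dawn at queue A[9]=queue B[8]; then Pulse at queue A[10]=queue B[9]; then Wire at queue A[12]=queue B[10]. The LCS DP gives dp[12][10] = 8, so this is optimal.

8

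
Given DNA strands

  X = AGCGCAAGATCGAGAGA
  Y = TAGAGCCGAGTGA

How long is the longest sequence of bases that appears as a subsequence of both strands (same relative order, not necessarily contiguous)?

10

One common subsequence of length 10: A (X #1, Y #2), then G (X #2, Y #3), then G (X #4, Y #5), then C (X #5, Y #6), then C (X #11, Y #7), then G (X #12, Y #8), then A (X #13, Y #9), then G (X #14, Y #10), then G (X #16, Y #12), then A (X #17, Y #13). dp[17][13] = 10 confirms this is the maximum.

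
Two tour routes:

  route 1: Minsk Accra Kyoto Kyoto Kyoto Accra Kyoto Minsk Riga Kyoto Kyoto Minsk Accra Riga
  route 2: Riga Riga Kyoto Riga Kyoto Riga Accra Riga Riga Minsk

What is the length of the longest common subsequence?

5

Taking Kyoto (route 1 #3, route 2 #3), then Kyoto (route 1 #4, route 2 #5), then Accra (route 1 #6, route 2 #7), then Riga (route 1 #9, route 2 #9), then Minsk (route 1 #12, route 2 #10) gives a common subsequence of length 5. The LCS DP gives dp[14][10] = 5, so this is optimal.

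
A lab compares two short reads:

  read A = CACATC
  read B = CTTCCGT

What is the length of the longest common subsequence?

Let dp[i][j] be the LCS length of the first i bases of read A and the first j bases of read B. dp[i][j] = dp[i-1][j-1]+1 when the i-th and j-th bases match, else max(dp[i-1][j], dp[i][j-1]).
    ·  C  T  T  C  C  G  T
 ·  0  0  0  0  0  0  0  0
 C  0  1  1  1  1  1  1  1
 A  0  1  1  1  1  1  1  1
 C  0  1  1  1  2  2  2  2
 A  0  1  1  1  2  2  2  2
 T  0  1  2  2  2  2  2  3
 C  0  1  2  2  3  3  3  3
dp[6][7] = 3. One LCS (by backtracking along matches): CCT.

3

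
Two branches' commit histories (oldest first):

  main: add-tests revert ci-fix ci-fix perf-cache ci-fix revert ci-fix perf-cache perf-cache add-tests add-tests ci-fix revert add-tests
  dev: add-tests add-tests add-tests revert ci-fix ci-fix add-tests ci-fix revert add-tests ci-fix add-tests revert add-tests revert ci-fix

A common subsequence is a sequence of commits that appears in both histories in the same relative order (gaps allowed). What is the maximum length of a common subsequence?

One common subsequence of length 10: add-tests (main #1, dev #3) → revert (main #2, dev #4) → ci-fix (main #3, dev #5) → ci-fix (main #4, dev #6) → ci-fix (main #6, dev #8) → revert (main #7, dev #9) → ci-fix (main #8, dev #11) → add-tests (main #11, dev #12) → add-tests (main #12, dev #14) → ci-fix (main #13, dev #16). The LCS DP gives dp[15][16] = 10, so this is optimal.

10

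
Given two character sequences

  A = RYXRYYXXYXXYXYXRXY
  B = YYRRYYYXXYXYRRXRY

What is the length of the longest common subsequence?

13

Match R at A[1]=B[3], R at A[4]=B[4], Y at A[5]=B[5], Y at A[6]=B[6], Y at A[9]=B[7], X at A[10]=B[8], X at A[11]=B[9], Y at A[12]=B[10], X at A[13]=B[11], Y at A[14]=B[12], X at A[15]=B[15], R at A[16]=B[16], Y at A[18]=B[17] — 13 characters in the same relative order in both, and the DP table's final entry dp[18][17] is also 13, so no common subsequence is longer.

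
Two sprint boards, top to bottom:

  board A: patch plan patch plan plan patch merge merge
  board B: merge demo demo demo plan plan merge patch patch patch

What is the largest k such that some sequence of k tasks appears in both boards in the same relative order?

Taking patch at board A[1]=board B[8], then patch at board A[3]=board B[9], then patch at board A[6]=board B[10] gives a common subsequence of length 3. The LCS DP gives dp[8][10] = 3, so this is optimal.

3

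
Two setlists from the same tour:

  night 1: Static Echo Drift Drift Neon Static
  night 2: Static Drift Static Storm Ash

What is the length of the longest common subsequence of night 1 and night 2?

Taking Static (night 1 #1, night 2 #1), Drift (night 1 #4, night 2 #2), Static (night 1 #6, night 2 #3) gives a common subsequence of length 3. dp[6][5] = 3 confirms this is the maximum.

3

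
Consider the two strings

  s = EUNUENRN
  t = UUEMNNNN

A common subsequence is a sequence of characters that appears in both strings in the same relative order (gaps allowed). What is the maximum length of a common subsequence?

Let dp[i][j] be the LCS length of the first i characters of s and the first j characters of t. dp[i][j] = dp[i-1][j-1]+1 when the i-th and j-th characters match, else max(dp[i-1][j], dp[i][j-1]).
    ·  U  U  E  M  N  N  N  N
 ·  0  0  0  0  0  0  0  0  0
 E  0  0  0  1  1  1  1  1  1
 U  0  1  1  1  1  1  1  1  1
 N  0  1  1  1  1  2  2  2  2
 U  0  1  2  2  2  2  2  2  2
 E  0  1  2  3  3  3  3  3  3
 N  0  1  2  3  3  4  4  4  4
 R  0  1  2  3  3  4  4  4  4
 N  0  1  2  3  3  4  5  5  5
dp[8][8] = 5. One LCS (by backtracking along matches): UUENN.

5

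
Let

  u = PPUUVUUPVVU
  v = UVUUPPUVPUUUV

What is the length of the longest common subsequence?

7

Pick P (u #1, v #5); then P (u #2, v #6); then U (u #3, v #7); then U (u #4, v #10); then U (u #6, v #11); then U (u #7, v #12); then V (u #10, v #13); all 7 characters appear in both, in order. Since dp[11][13] = 7, nothing longer is possible.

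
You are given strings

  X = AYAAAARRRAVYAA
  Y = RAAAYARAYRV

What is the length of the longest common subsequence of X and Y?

One common subsequence of length 7: A (X #1, Y #2), A (X #3, Y #3), A (X #4, Y #4), A (X #5, Y #6), A (X #6, Y #8), R (X #9, Y #10), V (X #11, Y #11). Since dp[14][11] = 7, nothing longer is possible.

7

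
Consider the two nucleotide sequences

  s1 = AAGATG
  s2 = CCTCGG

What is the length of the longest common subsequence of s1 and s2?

Taking G at s1[3]=s2[5]; then G at s1[6]=s2[6] gives a common subsequence of length 2. Since dp[6][6] = 2, nothing longer is possible.

2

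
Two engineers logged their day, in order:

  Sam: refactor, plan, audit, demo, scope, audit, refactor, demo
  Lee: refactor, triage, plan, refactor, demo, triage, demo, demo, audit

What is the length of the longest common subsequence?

4

Match refactor (Sam #1, Lee #1), plan (Sam #2, Lee #3), demo (Sam #4, Lee #8), audit (Sam #6, Lee #9) — 4 tasks in the same relative order in both. dp[8][9] = 4 confirms this is the maximum.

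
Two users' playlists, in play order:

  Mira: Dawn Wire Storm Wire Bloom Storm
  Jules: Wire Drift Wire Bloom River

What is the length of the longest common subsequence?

Match Wire at Mira[2]=Jules[1] → Wire at Mira[4]=Jules[3] → Bloom at Mira[5]=Jules[4] — 3 songs in the same relative order in both. dp[6][5] = 3 confirms this is the maximum.

3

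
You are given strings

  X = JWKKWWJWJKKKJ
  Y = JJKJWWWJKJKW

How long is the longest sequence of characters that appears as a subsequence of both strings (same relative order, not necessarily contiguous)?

Match J [1,2] → K [3,3] → W [5,5] → W [6,6] → W [8,7] → J [9,8] → K [10,9] → K [11,11] — 8 characters in the same relative order in both. The LCS DP gives dp[13][12] = 8, so this is optimal.

8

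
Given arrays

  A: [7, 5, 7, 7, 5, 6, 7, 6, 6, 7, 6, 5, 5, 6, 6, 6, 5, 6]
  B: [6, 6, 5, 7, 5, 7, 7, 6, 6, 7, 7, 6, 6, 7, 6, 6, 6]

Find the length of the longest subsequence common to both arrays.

12

Match 7 (A #1, B #4), then 5 (A #2, B #5), then 7 (A #3, B #6), then 7 (A #4, B #7), then 6 (A #6, B #9), then 7 (A #7, B #11), then 6 (A #8, B #12), then 6 (A #9, B #13), then 7 (A #10, B #14), then 6 (A #15, B #15), then 6 (A #16, B #16), then 6 (A #18, B #17) — 12 values in the same relative order in both. Since dp[18][17] = 12, nothing longer is possible.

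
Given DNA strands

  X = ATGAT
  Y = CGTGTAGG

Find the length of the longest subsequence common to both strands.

Let dp[i][j] be the LCS length of the first i bases of X and the first j bases of Y. dp[i][j] = dp[i-1][j-1]+1 when the i-th and j-th bases match, else max(dp[i-1][j], dp[i][j-1]).
    ·  C  G  T  G  T  A  G  G
 ·  0  0  0  0  0  0  0  0  0
 A  0  0  0  0  0  0  1  1  1
 T  0  0  0  1  1  1  1  1  1
 G  0  0  1  1  2  2  2  2  2
 A  0  0  1  1  2  2  3  3  3
 T  0  0  1  2  2  3  3  3  3
dp[5][8] = 3. One LCS (by backtracking along matches): TGA.

3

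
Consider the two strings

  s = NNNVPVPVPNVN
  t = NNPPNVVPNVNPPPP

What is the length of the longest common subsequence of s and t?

Taking N at s[1]=t[1] → N at s[2]=t[2] → N at s[3]=t[5] → V at s[6]=t[6] → V at s[8]=t[7] → P at s[9]=t[8] → N at s[10]=t[9] → V at s[11]=t[10] → N at s[12]=t[11] gives a common subsequence of length 9. The LCS DP gives dp[12][15] = 9, so this is optimal.

9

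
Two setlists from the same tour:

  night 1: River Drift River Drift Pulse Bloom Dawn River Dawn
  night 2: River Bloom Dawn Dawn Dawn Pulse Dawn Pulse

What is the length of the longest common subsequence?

4

One common subsequence of length 4: River at night 1[3]=night 2[1] → Bloom at night 1[6]=night 2[2] → Dawn at night 1[7]=night 2[5] → Dawn at night 1[9]=night 2[7]. The LCS DP gives dp[9][8] = 4, so this is optimal.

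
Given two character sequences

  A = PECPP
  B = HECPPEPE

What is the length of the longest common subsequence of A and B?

One common subsequence of length 4: E [2,2] → C [3,3] → P [4,5] → P [5,7]. Since dp[5][8] = 4, nothing longer is possible.

4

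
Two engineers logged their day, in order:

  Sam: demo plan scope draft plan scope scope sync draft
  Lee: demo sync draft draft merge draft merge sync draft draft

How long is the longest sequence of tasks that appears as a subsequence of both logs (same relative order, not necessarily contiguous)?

4

Pick demo (Sam #1, Lee #1) → draft (Sam #4, Lee #6) → sync (Sam #8, Lee #8) → draft (Sam #9, Lee #10); all 4 tasks appear in both, in order, and the DP table's final entry dp[9][10] is also 4, so no common subsequence is longer.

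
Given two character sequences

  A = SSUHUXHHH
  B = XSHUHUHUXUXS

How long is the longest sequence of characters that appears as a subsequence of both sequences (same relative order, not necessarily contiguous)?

5

One common subsequence of length 5: S (A #1, B #2) → U (A #3, B #6) → H (A #4, B #7) → U (A #5, B #10) → X (A #6, B #11). The LCS DP gives dp[9][12] = 5, so this is optimal.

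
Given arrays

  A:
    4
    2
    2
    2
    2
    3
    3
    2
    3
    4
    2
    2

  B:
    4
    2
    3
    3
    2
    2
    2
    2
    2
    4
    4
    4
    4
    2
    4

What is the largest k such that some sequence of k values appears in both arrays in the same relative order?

Match 4 (A #1, B #1), 2 (A #2, B #5), 2 (A #3, B #6), 2 (A #4, B #7), 2 (A #5, B #8), 2 (A #8, B #9), 4 (A #10, B #13), 2 (A #11, B #14) — 8 values in the same relative order in both. The LCS DP gives dp[12][15] = 8, so this is optimal.

8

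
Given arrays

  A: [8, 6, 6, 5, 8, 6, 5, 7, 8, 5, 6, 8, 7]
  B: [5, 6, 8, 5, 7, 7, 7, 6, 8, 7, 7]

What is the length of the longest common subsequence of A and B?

7

One common subsequence of length 7: 6 at A[3]=B[2]; then 8 at A[5]=B[3]; then 5 at A[7]=B[4]; then 7 at A[8]=B[7]; then 6 at A[11]=B[8]; then 8 at A[12]=B[9]; then 7 at A[13]=B[11]. Since dp[13][11] = 7, nothing longer is possible.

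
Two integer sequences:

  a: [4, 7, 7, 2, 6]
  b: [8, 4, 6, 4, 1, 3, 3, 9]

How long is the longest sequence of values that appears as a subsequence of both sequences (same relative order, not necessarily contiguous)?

2

Let dp[i][j] be the LCS length of the first i values of a and the first j values of b. dp[i][j] = dp[i-1][j-1]+1 when the i-th and j-th values match, else max(dp[i-1][j], dp[i][j-1]).
    ·  8  4  6  4  1  3  3  9
 ·  0  0  0  0  0  0  0  0  0
 4  0  0  1  1  1  1  1  1  1
 7  0  0  1  1  1  1  1  1  1
 7  0  0  1  1  1  1  1  1  1
 2  0  0  1  1  1  1  1  1  1
 6  0  0  1  2  2  2  2  2  2
dp[5][8] = 2. One LCS (by backtracking along matches): 4, 6.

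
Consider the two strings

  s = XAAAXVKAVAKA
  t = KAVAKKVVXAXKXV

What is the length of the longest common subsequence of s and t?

Pick A [2,2] → A [3,4] → A [4,10] → X [5,11] → K [7,12] → V [9,14]; all 6 characters appear in both, in order. Since dp[12][14] = 6, nothing longer is possible.

6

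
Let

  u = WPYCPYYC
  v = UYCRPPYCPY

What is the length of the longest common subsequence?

Let dp[i][j] be the LCS length of the first i characters of u and the first j characters of v. dp[i][j] = dp[i-1][j-1]+1 when the i-th and j-th characters match, else max(dp[i-1][j], dp[i][j-1]).
    ·  U  Y  C  R  P  P  Y  C  P  Y
 ·  0  0  0  0  0  0  0  0  0  0  0
 W  0  0  0  0  0  0  0  0  0  0  0
 P  0  0  0  0  0  1  1  1  1  1  1
 Y  0  0  1  1  1  1  1  2  2  2  2
 C  0  0  1  2  2  2  2  2  3  3  3
 P  0  0  1  2  2  3  3  3  3  4  4
 Y  0  0  1  2  2  3  3  4  4  4  5
 Y  0  0  1  2  2  3  3  4  4  4  5
 C  0  0  1  2  2  3  3  4  5  5  5
dp[8][10] = 5. One LCS (by backtracking along matches): PYCPY.

5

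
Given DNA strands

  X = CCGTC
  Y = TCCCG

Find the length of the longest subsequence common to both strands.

Let dp[i][j] be the LCS length of the first i bases of X and the first j bases of Y. dp[i][j] = dp[i-1][j-1]+1 when the i-th and j-th bases match, else max(dp[i-1][j], dp[i][j-1]).
    ·  T  C  C  C  G
 ·  0  0  0  0  0  0
 C  0  0  1  1  1  1
 C  0  0  1  2  2  2
 G  0  0  1  2  2  3
 T  0  1  1  2  2  3
 C  0  1  2  2  3  3
dp[5][5] = 3. One LCS (by backtracking along matches): CCG.

3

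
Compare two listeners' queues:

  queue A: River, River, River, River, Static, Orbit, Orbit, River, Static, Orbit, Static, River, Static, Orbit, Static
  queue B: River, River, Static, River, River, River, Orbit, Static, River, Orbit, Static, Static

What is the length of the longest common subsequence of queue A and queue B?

One common subsequence of length 10: River at queue A[1]=queue B[1]; then River at queue A[2]=queue B[2]; then River at queue A[3]=queue B[4]; then River at queue A[4]=queue B[5]; then River at queue A[8]=queue B[6]; then Orbit at queue A[10]=queue B[7]; then Static at queue A[11]=queue B[8]; then River at queue A[12]=queue B[9]; then Static at queue A[13]=queue B[11]; then Static at queue A[15]=queue B[12]. Since dp[15][12] = 10, nothing longer is possible.

10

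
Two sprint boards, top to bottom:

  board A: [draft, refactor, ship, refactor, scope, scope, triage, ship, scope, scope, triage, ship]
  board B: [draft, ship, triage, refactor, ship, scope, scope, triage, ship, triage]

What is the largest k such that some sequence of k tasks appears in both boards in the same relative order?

Pick draft at board A[1]=board B[1], refactor at board A[2]=board B[4], ship at board A[3]=board B[5], scope at board A[5]=board B[6], scope at board A[6]=board B[7], triage at board A[7]=board B[8], ship at board A[8]=board B[9], triage at board A[11]=board B[10]; all 8 tasks appear in both, in order. The LCS DP gives dp[12][10] = 8, so this is optimal.

8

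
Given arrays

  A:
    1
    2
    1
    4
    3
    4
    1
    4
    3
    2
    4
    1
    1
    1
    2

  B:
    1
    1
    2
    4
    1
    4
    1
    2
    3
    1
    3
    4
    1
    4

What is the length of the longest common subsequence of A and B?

Pick 1 at A[1]=B[2], then 2 at A[2]=B[3], then 1 at A[3]=B[5], then 4 at A[4]=B[6], then 3 at A[5]=B[9], then 1 at A[7]=B[10], then 3 at A[9]=B[11], then 4 at A[11]=B[12], then 1 at A[12]=B[13]; all 9 values appear in both, in order. Since dp[15][14] = 9, nothing longer is possible.

9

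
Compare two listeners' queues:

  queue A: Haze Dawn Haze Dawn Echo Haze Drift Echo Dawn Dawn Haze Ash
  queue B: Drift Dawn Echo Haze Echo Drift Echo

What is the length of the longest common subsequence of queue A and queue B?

5

Taking Dawn at queue A[2]=queue B[2]; then Haze at queue A[3]=queue B[4]; then Echo at queue A[5]=queue B[5]; then Drift at queue A[7]=queue B[6]; then Echo at queue A[8]=queue B[7] gives a common subsequence of length 5. The LCS DP gives dp[12][7] = 5, so this is optimal.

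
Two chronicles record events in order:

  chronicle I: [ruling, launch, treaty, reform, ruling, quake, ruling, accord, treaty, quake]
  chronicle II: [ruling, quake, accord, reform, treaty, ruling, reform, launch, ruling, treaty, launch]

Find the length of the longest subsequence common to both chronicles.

Pick ruling (chronicle I #1, chronicle II #1), then treaty (chronicle I #3, chronicle II #5), then reform (chronicle I #4, chronicle II #7), then ruling (chronicle I #7, chronicle II #9), then treaty (chronicle I #9, chronicle II #10); all 5 events appear in both, in order. The LCS DP gives dp[10][11] = 5, so this is optimal.

5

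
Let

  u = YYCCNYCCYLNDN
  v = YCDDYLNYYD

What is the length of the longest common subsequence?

6

Match Y (u #1, v #1), then Y (u #2, v #5), then N (u #5, v #7), then Y (u #6, v #8), then Y (u #9, v #9), then D (u #12, v #10) — 6 characters in the same relative order in both. dp[13][10] = 6 confirms this is the maximum.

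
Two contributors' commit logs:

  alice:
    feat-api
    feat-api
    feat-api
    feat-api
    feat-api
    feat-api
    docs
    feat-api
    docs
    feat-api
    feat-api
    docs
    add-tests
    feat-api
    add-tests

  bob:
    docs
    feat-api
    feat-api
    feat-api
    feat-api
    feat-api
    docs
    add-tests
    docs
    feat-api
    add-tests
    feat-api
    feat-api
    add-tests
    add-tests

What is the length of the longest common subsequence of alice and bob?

11

One common subsequence of length 11: feat-api (alice #1, bob #2), feat-api (alice #2, bob #3), feat-api (alice #3, bob #4), feat-api (alice #4, bob #5), feat-api (alice #5, bob #6), docs (alice #7, bob #9), feat-api (alice #8, bob #10), feat-api (alice #10, bob #12), feat-api (alice #11, bob #13), add-tests (alice #13, bob #14), add-tests (alice #15, bob #15). The LCS DP gives dp[15][15] = 11, so this is optimal.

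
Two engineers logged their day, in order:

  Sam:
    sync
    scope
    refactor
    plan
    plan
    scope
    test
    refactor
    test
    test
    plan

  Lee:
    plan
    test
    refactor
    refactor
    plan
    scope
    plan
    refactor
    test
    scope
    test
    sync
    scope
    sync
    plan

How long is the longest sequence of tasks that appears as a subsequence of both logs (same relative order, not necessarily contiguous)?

Match refactor [3,4], plan [4,5], plan [5,7], refactor [8,8], test [9,9], test [10,11], plan [11,15] — 7 tasks in the same relative order in both, and the DP table's final entry dp[11][15] is also 7, so no common subsequence is longer.

7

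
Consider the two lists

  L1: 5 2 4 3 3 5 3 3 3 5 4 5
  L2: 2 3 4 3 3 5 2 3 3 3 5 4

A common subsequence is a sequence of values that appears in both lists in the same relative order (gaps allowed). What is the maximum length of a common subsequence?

10

Pick 2 at L1[2]=L2[1] → 4 at L1[3]=L2[3] → 3 at L1[4]=L2[4] → 3 at L1[5]=L2[5] → 5 at L1[6]=L2[6] → 3 at L1[7]=L2[8] → 3 at L1[8]=L2[9] → 3 at L1[9]=L2[10] → 5 at L1[10]=L2[11] → 4 at L1[11]=L2[12]; all 10 values appear in both, in order, and the DP table's final entry dp[12][12] is also 10, so no common subsequence is longer.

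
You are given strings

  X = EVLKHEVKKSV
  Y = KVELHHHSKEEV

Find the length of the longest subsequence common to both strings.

Pick E (X #1, Y #3) → L (X #3, Y #4) → K (X #4, Y #9) → E (X #6, Y #11) → V (X #11, Y #12); all 5 characters appear in both, in order, and the DP table's final entry dp[11][12] is also 5, so no common subsequence is longer.

5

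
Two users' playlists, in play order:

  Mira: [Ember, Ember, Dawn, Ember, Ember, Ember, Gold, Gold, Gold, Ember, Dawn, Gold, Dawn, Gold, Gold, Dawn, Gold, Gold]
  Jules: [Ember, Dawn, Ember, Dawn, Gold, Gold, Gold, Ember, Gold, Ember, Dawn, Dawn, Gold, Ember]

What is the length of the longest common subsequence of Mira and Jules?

11

One common subsequence of length 11: Ember at Mira[1]=Jules[1]; then Ember at Mira[2]=Jules[3]; then Dawn at Mira[3]=Jules[4]; then Gold at Mira[7]=Jules[5]; then Gold at Mira[8]=Jules[6]; then Gold at Mira[9]=Jules[7]; then Ember at Mira[10]=Jules[8]; then Gold at Mira[12]=Jules[9]; then Dawn at Mira[13]=Jules[11]; then Dawn at Mira[16]=Jules[12]; then Gold at Mira[17]=Jules[13]. The LCS DP gives dp[18][14] = 11, so this is optimal.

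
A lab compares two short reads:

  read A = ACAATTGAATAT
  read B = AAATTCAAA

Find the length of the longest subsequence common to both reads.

Let dp[i][j] be the LCS length of the first i bases of read A and the first j bases of read B. dp[i][j] = dp[i-1][j-1]+1 when the i-th and j-th bases match, else max(dp[i-1][j], dp[i][j-1]).
    ·  A  A  A  T  T  C  A  A  A
 ·  0  0  0  0  0  0  0  0  0  0
 A  0  1  1  1  1  1  1  1  1  1
 C  0  1  1  1  1  1  2  2  2  2
 A  0  1  2  2  2  2  2  3  3  3
 A  0  1  2  3  3  3  3  3  4  4
 T  0  1  2  3  4  4  4  4  4  4
 T  0  1  2  3  4  5  5  5  5  5
 G  0  1  2  3  4  5  5  5  5  5
 A  0  1  2  3  4  5  5  6  6  6
 A  0  1  2  3  4  5  5  6  7  7
 T  0  1  2  3  4  5  5  6  7  7
 A  0  1  2  3  4  5  5  6  7  8
 T  0  1  2  3  4  5  5  6  7  8
dp[12][9] = 8. One LCS (by backtracking along matches): AAATTAAA.

8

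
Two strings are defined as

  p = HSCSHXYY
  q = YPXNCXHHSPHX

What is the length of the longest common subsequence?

4

Let dp[i][j] be the LCS length of the first i characters of p and the first j characters of q. dp[i][j] = dp[i-1][j-1]+1 when the i-th and j-th characters match, else max(dp[i-1][j], dp[i][j-1]).
    ·  Y  P  X  N  C  X  H  H  S  P  H  X
 ·  0  0  0  0  0  0  0  0  0  0  0  0  0
 H  0  0  0  0  0  0  0  1  1  1  1  1  1
 S  0  0  0  0  0  0  0  1  1  2  2  2  2
 C  0  0  0  0  0  1  1  1  1  2  2  2  2
 S  0  0  0  0  0  1  1  1  1  2  2  2  2
 H  0  0  0  0  0  1  1  2  2  2  2  3  3
 X  0  0  0  1  1  1  2  2  2  2  2  3  4
 Y  0  1  1  1  1  1  2  2  2  2  2  3  4
 Y  0  1  1  1  1  1  2  2  2  2  2  3  4
dp[8][12] = 4. One LCS (by backtracking along matches): HSHX.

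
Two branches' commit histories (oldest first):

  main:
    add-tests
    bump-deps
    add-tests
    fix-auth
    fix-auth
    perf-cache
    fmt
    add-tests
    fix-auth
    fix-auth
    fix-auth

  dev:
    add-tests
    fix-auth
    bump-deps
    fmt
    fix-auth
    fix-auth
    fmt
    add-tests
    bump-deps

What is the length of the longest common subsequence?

6

Match add-tests at main[1]=dev[1]; then bump-deps at main[2]=dev[3]; then fix-auth at main[4]=dev[5]; then fix-auth at main[5]=dev[6]; then fmt at main[7]=dev[7]; then add-tests at main[8]=dev[8] — 6 commits in the same relative order in both, and the DP table's final entry dp[11][9] is also 6, so no common subsequence is longer.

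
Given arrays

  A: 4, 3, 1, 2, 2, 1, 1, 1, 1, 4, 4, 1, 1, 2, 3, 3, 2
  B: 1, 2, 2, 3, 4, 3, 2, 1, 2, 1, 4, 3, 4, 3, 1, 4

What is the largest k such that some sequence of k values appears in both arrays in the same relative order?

Pick 4 [1,5], then 3 [2,6], then 1 [3,8], then 2 [5,9], then 1 [9,10], then 4 [10,11], then 4 [11,13], then 1 [12,15]; all 8 values appear in both, in order. dp[17][16] = 8 confirms this is the maximum.

8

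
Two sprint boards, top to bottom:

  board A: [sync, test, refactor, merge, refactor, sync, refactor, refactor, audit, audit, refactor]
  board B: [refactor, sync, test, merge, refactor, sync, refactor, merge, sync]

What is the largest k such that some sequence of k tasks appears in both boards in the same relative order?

Taking sync (board A #1, board B #2); then test (board A #2, board B #3); then merge (board A #4, board B #4); then refactor (board A #5, board B #5); then sync (board A #6, board B #6); then refactor (board A #7, board B #7) gives a common subsequence of length 6. The LCS DP gives dp[11][9] = 6, so this is optimal.

6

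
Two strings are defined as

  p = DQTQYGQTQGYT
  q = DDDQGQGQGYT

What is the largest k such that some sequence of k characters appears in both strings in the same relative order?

Let dp[i][j] be the LCS length of the first i characters of p and the first j characters of q. dp[i][j] = dp[i-1][j-1]+1 when the i-th and j-th characters match, else max(dp[i-1][j], dp[i][j-1]).
    ·  D  D  D  Q  G  Q  G  Q  G  Y  T
 ·  0  0  0  0  0  0  0  0  0  0  0  0
 D  0  1  1  1  1  1  1  1  1  1  1  1
 Q  0  1  1  1  2  2  2  2  2  2  2  2
 T  0  1  1  1  2  2  2  2  2  2  2  3
 Q  0  1  1  1  2  2  3  3  3  3  3  3
 Y  0  1  1  1  2  2  3  3  3  3  4  4
 G  0  1  1  1  2  3  3  4  4  4  4  4
 Q  0  1  1  1  2  3  4  4  5  5  5  5
 T  0  1  1  1  2  3  4  4  5  5  5  6
 Q  0  1  1  1  2  3  4  4  5  5  5  6
 G  0  1  1  1  2  3  4  5  5  6  6  6
 Y  0  1  1  1  2  3  4  5  5  6  7  7
 T  0  1  1  1  2  3  4  5  5  6  7  8
dp[12][11] = 8. One LCS (by backtracking along matches): DQQGQGYT.

8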